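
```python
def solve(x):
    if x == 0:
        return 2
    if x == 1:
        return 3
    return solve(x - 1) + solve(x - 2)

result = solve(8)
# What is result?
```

Build up from base cases: solve(0)=2, solve(1)=3, solve(2)=5, solve(3)=8, solve(4)=13, solve(5)=21, solve(6)=34, ..., solve(8)=89

Answer: 89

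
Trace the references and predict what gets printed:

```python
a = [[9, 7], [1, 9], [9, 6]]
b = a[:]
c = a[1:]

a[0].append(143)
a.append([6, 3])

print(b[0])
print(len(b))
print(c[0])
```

Key concept: slice with nested mutation.
Step by step:
`a = [[9, 7], [1, 9], [9, 6]]` → a = [[9, 7], [1, 9], [9, 6]]
`b = a[:]` → b = [[9, 7], [1, 9], [9, 6]]
`c = a[1:]` → c = [[1, 9], [9, 6]]
`a[0].append(143)` → a = [[9, 7, 143], [1, 9], [9, 6]]; b = [[9, 7, 143], [1, 9], [9, 6]]
`a.append([6, 3])` → a = [[9, 7, 143], [1, 9], [9, 6], [6, 3]]
`print(b[0])` → prints [9, 7, 143]
`print(len(b))` → prints 3
`print(c[0])` → prints [1, 9]

Answer:
[9, 7, 143]
3
[1, 9]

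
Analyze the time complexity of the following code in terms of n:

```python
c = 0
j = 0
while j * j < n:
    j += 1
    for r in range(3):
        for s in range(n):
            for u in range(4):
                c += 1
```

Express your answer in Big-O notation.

Each loop level contributes: √n × 1 × n × 1. Multiplying the contributions gives O(n√n).

Answer: O(n√n)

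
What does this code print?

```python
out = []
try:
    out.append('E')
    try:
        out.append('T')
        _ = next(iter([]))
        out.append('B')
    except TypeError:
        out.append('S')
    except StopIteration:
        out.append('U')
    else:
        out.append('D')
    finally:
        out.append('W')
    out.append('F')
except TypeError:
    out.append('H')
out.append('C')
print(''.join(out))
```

Execution trace: 'E' (try body) → 'T' (inner try body) → 'U' (inner except StopIteration) → 'W' (inner finally) → 'F' (try body, no exception) → 'C' (after the try/except). Output: ETUWFC

Answer: ETUWFC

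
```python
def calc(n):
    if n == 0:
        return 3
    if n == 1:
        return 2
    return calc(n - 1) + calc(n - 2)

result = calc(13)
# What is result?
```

Build up from base cases: calc(0)=3, calc(1)=2, calc(2)=5, calc(3)=7, calc(4)=12, calc(5)=19, calc(6)=31, ..., calc(13)=898

Answer: 898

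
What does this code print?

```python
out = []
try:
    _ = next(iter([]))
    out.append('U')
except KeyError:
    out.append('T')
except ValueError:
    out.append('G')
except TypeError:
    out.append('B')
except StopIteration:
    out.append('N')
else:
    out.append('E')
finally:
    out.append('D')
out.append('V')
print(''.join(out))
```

Execution trace: 'N' (except StopIteration) → 'D' (finally) → 'V' (after the try/except). Output: NDV

Answer: NDV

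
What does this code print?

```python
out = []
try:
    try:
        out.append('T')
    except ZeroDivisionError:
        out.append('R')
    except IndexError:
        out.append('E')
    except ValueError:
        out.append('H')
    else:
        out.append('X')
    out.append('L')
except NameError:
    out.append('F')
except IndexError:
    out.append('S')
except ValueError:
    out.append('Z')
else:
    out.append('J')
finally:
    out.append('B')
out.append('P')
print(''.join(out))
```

Execution trace: 'T' (inner try body, no exception) → 'X' (inner else) → 'L' (try body, no exception) → 'J' (else) → 'B' (finally) → 'P' (after the try/except). Output: TXLJBP

Answer: TXLJBP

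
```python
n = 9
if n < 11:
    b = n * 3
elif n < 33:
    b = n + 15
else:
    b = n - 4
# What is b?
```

Trace:
`n = 9` → n = 9
`if n < 11: ...` → n < 11 is True → b = 27
So b = 27

Answer: 27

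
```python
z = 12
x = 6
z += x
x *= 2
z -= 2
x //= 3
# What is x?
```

Trace:
`z = 12` → z = 12
`x = 6` → x = 6
`z += x` → z = 18
`x *= 2` → x = 12
`z -= 2` → z = 16
`x //= 3` → x = 4
So x = 4

Answer: 4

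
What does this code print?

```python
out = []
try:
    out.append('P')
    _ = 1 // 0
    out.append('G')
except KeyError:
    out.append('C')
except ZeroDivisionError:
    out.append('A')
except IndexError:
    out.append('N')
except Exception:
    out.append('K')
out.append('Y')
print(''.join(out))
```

Execution trace: 'P' (try body) → 'A' (except ZeroDivisionError) → 'Y' (after the try/except). Output: PAY

Answer: PAY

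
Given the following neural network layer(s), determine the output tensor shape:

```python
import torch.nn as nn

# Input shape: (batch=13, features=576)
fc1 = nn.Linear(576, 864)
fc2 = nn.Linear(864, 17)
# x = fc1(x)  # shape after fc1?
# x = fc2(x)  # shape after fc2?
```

Input: (13, 576) -> after fc1: (13, 864) -> Output: (13, 17)

Answer: (13, 17)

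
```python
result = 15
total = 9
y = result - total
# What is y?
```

Trace:
`result = 15` → result = 15
`total = 9` → total = 9
`y = result - total` → y = 6
So y = 6

Answer: 6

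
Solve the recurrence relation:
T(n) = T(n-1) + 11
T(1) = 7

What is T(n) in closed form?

Unrolling: T(n) = T(1) + 11·(n-1) = 7 + 11(n-1) = 11n - 4.

Answer: T(n) = 11n - 4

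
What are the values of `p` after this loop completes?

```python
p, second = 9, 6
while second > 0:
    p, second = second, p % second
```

GCD of 9 and 6
`p` takes the values: 9 → 6 → 3

Answer: 3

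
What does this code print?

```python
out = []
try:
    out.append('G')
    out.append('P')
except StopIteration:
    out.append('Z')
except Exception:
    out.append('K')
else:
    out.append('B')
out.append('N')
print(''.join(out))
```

Execution trace: 'G' (try body) → 'P' (try body, no exception) → 'B' (else) → 'N' (after the try/except). Output: GPBN

Answer: GPBN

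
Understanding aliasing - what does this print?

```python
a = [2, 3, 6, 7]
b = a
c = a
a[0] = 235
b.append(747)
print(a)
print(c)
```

Key concept: multiple aliases.
Step by step:
`a = [2, 3, 6, 7]` → a = [2, 3, 6, 7]
`b = a` → b = [2, 3, 6, 7] (same object as a)
`c = a` → c = [2, 3, 6, 7] (same object as a, b)
`a[0] = 235` → a = [235, 3, 6, 7] (same object as b, c); b = [235, 3, 6, 7] (same object as a, c); c = [235, 3, 6, 7] (same object as a, b)
`b.append(747)` → a = [235, 3, 6, 7, 747] (same object as b, c); b = [235, 3, 6, 7, 747] (same object as a, c); c = [235, 3, 6, 7, 747] (same object as a, b)
`print(a)` → prints [235, 3, 6, 7, 747]
`print(c)` → prints [235, 3, 6, 7, 747]

Answer:
[235, 3, 6, 7, 747]
[235, 3, 6, 7, 747]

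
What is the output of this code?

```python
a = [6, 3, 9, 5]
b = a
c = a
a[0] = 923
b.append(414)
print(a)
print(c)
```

Key concept: multiple aliases.
Step by step:
`a = [6, 3, 9, 5]` → a = [6, 3, 9, 5]
`b = a` → b = [6, 3, 9, 5] (same object as a)
`c = a` → c = [6, 3, 9, 5] (same object as a, b)
`a[0] = 923` → a = [923, 3, 9, 5] (same object as b, c); b = [923, 3, 9, 5] (same object as a, c); c = [923, 3, 9, 5] (same object as a, b)
`b.append(414)` → a = [923, 3, 9, 5, 414] (same object as b, c); b = [923, 3, 9, 5, 414] (same object as a, c); c = [923, 3, 9, 5, 414] (same object as a, b)
`print(a)` → prints [923, 3, 9, 5, 414]
`print(c)` → prints [923, 3, 9, 5, 414]

Answer:
[923, 3, 9, 5, 414]
[923, 3, 9, 5, 414]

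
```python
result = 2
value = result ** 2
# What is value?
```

Trace:
`result = 2` → result = 2
`value = result ** 2` → value = 4
So value = 4

Answer: 4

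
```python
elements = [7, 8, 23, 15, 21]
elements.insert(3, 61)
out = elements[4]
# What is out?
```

Trace:
`elements = [7, 8, 23, 15, 21]` → elements = [7, 8, 23, 15, 21]
`elements.insert(3, 61)` → elements = [7, 8, 23, 61, 15, 21]
`out = elements[4]` → out = 15
So out = 15

Answer: 15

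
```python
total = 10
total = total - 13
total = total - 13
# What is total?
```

Trace:
`total = 10` → total = 10
`total = total - 13` → total = -3
`total = total - 13` → total = -16
So total = -16

Answer: -16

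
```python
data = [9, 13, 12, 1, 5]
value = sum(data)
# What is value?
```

Trace:
`data = [9, 13, 12, 1, 5]` → data = [9, 13, 12, 1, 5]
`value = sum(data)` → value = 40
So value = 40

Answer: 40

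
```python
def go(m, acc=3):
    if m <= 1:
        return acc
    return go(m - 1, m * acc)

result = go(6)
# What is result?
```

Accumulator trace (n, acc): (6, 3) -> (5, 18) -> (4, 90) -> (3, 360) -> (2, 1080) -> (1, 2160) -> return 2160

Answer: 2160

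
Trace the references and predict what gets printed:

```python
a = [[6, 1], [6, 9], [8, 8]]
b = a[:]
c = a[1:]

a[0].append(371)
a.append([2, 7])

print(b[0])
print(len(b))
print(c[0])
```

Key concept: slice with nested mutation.
Step by step:
`a = [[6, 1], [6, 9], [8, 8]]` → a = [[6, 1], [6, 9], [8, 8]]
`b = a[:]` → b = [[6, 1], [6, 9], [8, 8]]
`c = a[1:]` → c = [[6, 9], [8, 8]]
`a[0].append(371)` → a = [[6, 1, 371], [6, 9], [8, 8]]; b = [[6, 1, 371], [6, 9], [8, 8]]
`a.append([2, 7])` → a = [[6, 1, 371], [6, 9], [8, 8], [2, 7]]
`print(b[0])` → prints [6, 1, 371]
`print(len(b))` → prints 3
`print(c[0])` → prints [6, 9]

Answer:
[6, 1, 371]
3
[6, 9]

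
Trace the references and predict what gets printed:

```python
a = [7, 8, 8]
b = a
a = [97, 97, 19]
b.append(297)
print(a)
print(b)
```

Key concept: rebinding vs mutation: a is rebound to a new list, b still points at the original.
Step by step:
`a = [7, 8, 8]` → a = [7, 8, 8]
`b = a` → b = [7, 8, 8] (same object as a)
`a = [97, 97, 19]` → a = [97, 97, 19]
`b.append(297)` → b = [7, 8, 8, 297]
`print(a)` → prints [97, 97, 19]
`print(b)` → prints [7, 8, 8, 297]

Answer:
[97, 97, 19]
[7, 8, 8, 297]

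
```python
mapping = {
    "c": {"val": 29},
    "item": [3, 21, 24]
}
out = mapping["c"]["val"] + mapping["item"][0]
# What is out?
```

Trace:
`mapping = { ...` → mapping = {'c': {'val': 29}, 'item': [3, 21, 24]}
`out = mapping["c"]["val"] + mapping["item"][0]` → out = 32
So out = 32

Answer: 32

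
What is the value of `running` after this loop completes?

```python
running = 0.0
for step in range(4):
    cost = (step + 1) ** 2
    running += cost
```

Sum of squared losses 1² + 2² + ... + 4²
`running` takes the values: 0.0 → 1.0 → 5.0 → 14.0 → 30.0

Answer: 30.0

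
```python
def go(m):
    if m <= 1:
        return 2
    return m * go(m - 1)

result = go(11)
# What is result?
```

go(11) = 11 * 10 * 9 * 8 * 7 * 6 * 5 * 4 * 3 * 2 * 2 = 79833600

Answer: 79833600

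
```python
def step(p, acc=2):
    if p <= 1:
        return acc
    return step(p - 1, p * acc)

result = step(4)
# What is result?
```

Accumulator trace (n, acc): (4, 2) -> (3, 8) -> (2, 24) -> (1, 48) -> return 48

Answer: 48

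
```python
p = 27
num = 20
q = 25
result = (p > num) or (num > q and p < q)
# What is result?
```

Trace:
`p = 27` → p = 27
`num = 20` → num = 20
`q = 25` → q = 25
`result = (p > num) or (num > q and p < q)` → result = True
So result = True

Answer: True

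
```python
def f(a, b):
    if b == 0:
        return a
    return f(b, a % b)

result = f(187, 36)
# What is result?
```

f(187, 36) -> f(36, 7) -> f(7, 1) -> f(1, 0) -> 1

Answer: 1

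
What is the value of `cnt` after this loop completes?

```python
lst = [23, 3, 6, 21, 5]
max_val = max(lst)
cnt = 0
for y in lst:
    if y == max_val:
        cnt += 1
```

Count of max value 23 in [23, 3, 6, 21, 5]
`cnt` takes the values: 0 → 1

Answer: 1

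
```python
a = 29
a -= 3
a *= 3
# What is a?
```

Trace:
`a = 29` → a = 29
`a -= 3` → a = 26
`a *= 3` → a = 78
So a = 78

Answer: 78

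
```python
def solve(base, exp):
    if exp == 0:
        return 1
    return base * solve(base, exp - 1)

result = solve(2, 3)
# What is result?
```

solve(2, 3) = 2 * 2 * 2 = 8

Answer: 8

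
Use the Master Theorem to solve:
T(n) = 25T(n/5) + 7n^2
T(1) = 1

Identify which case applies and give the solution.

a=25, b=5, f(n)=7n^2. log_5(25) = 2. Since c=2 = 2, Case 2 applies: T(n) = Θ(n^log_b(a) · log n) = O(n^2 log n).

Answer: O(n^2 log n) - Case 2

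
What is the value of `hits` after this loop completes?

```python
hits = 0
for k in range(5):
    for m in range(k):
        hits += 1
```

Triangle number: 0+1+2+...+4
`hits` takes the values: 0 → 1 → 2 → 3 → 4 → 5 → 6 → 7 → 8 → 9 → 10

Answer: 10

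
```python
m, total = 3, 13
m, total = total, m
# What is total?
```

Trace:
`m, total = 3, 13` → m = 3; total = 13
`m, total = total, m` → m = 13; total = 3
So total = 3

Answer: 3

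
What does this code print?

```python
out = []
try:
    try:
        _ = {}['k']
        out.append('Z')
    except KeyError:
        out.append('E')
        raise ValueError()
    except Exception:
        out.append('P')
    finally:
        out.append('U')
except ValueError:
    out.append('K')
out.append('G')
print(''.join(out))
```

Execution trace: 'E' (inner except KeyError) → 'U' (inner finally) → 'K' (outer except ValueError) → 'G' (after the try/except). Output: EUKG

Answer: EUKG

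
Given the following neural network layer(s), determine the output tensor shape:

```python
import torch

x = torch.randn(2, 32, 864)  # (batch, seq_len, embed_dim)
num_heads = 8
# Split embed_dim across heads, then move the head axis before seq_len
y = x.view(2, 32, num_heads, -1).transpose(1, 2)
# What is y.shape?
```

Input: (2, 32, 864) -> head_dim = 864 // 8 = 108; after view: (2, 32, 8, 108) -> after transpose(1, 2): (2, 8, 32, 108) -> Output: (2, 8, 32, 108)

Answer: (2, 8, 32, 108)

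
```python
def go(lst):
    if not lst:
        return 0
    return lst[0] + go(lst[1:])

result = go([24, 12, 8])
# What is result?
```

24 + 12 + 8 + 0 = 44

Answer: 44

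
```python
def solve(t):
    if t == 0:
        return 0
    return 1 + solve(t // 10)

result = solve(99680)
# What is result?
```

Count of digits of 99680: 5

Answer: 5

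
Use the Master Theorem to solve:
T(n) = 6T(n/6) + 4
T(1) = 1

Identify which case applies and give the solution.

a=6, b=6, f(n)=4. log_6(6) = 1. Since c=0 < 1, Case 1 applies: T(n) = Θ(n^log_b(a)) = O(n).

Answer: O(n) - Case 1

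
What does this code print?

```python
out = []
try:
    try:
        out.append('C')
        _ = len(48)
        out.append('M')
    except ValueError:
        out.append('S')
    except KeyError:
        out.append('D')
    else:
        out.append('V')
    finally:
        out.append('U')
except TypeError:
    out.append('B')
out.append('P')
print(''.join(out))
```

Execution trace: 'C' (try body) → 'U' (finally) → 'B' (outer except TypeError) → 'P' (after the try/except). Output: CUBP

Answer: CUBP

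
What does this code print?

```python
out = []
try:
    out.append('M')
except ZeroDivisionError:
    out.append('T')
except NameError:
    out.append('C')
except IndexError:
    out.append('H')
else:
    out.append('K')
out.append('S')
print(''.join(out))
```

Execution trace: 'M' (try body, no exception) → 'K' (else) → 'S' (after the try/except). Output: MKS

Answer: MKS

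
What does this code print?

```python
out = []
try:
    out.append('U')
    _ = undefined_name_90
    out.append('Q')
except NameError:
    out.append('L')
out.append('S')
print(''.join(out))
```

Execution trace: 'U' (try body) → 'L' (except NameError) → 'S' (after the try/except). Output: ULS

Answer: ULS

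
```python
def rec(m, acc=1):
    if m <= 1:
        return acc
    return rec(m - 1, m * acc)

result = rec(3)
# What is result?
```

Accumulator trace (n, acc): (3, 1) -> (2, 3) -> (1, 6) -> return 6

Answer: 6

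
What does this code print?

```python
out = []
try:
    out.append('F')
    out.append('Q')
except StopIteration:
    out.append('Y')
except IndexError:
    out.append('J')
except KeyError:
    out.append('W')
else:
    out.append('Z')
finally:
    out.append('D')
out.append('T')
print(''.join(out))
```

Execution trace: 'F' (try body) → 'Q' (try body, no exception) → 'Z' (else) → 'D' (finally) → 'T' (after the try/except). Output: FQZDT

Answer: FQZDT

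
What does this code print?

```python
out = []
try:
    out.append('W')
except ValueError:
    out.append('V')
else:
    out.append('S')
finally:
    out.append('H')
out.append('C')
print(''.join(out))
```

Execution trace: 'W' (try body, no exception) → 'S' (else) → 'H' (finally) → 'C' (after the try/except). Output: WSHC

Answer: WSHC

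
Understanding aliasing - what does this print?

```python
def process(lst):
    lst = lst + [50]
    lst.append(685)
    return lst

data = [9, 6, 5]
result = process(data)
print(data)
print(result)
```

Key concept: rebinding parameter vs mutation.
Step by step:
`data = [9, 6, 5]` → data = [9, 6, 5]
`result = process(data)` → result = [9, 6, 5, 50, 685]
`print(data)` → prints [9, 6, 5]
`print(result)` → prints [9, 6, 5, 50, 685]

Answer:
[9, 6, 5]
[9, 6, 5, 50, 685]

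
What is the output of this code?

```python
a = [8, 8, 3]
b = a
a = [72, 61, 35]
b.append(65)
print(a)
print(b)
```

Key concept: rebinding vs mutation: a is rebound to a new list, b still points at the original.
Step by step:
`a = [8, 8, 3]` → a = [8, 8, 3]
`b = a` → b = [8, 8, 3] (same object as a)
`a = [72, 61, 35]` → a = [72, 61, 35]
`b.append(65)` → b = [8, 8, 3, 65]
`print(a)` → prints [72, 61, 35]
`print(b)` → prints [8, 8, 3, 65]

Answer:
[72, 61, 35]
[8, 8, 3, 65]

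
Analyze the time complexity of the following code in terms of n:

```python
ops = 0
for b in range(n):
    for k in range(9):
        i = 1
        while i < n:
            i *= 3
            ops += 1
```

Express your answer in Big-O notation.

Each loop level contributes: n × 1 × log n. Multiplying the contributions gives O(n log n).

Answer: O(n log n)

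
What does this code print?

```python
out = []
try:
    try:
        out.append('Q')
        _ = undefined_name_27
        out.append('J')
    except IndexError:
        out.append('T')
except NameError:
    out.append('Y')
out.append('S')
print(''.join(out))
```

Execution trace: 'Q' (try body) → 'Y' (outer except NameError) → 'S' (after the try/except). Output: QYS

Answer: QYS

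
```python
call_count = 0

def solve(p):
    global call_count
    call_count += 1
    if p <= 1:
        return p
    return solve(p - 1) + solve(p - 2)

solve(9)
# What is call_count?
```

Calls(p) = 1 + Calls(p-1) + Calls(p-2); Calls(0)=Calls(1)=1. For p=9 this gives 109.

Answer: 109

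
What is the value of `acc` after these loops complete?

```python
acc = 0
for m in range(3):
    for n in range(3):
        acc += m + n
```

Sum of all m+n for m,n in 3x3
`acc` takes the values: 0 → 1 → 3 → 4 → 6 → 9 → 11 → 14 → 18

Answer: 18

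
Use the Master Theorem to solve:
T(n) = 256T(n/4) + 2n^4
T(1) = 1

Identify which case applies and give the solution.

a=256, b=4, f(n)=2n^4. log_4(256) = 4. Since c=4 = 4, Case 2 applies: T(n) = Θ(n^log_b(a) · log n) = O(n^4 log n).

Answer: O(n^4 log n) - Case 2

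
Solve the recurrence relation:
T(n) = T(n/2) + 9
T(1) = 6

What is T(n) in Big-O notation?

Each step divides n by 2 and adds 9. After log_2(n) steps we reach T(1)=6. So T(n) = 9·log_2(n) + 6 = O(log n).

Answer: O(log n)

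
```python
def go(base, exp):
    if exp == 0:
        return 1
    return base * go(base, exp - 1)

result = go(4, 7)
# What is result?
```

go(4, 7) = 4 * 4 * 4 * 4 * 4 * 4 * 4 = 16384

Answer: 16384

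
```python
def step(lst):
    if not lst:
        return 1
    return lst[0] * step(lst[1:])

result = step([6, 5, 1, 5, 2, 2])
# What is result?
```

Product over [6, 5, 1, 5, 2, 2] = 6 * 5 * 1 * 5 * 2 * 2 = 600

Answer: 600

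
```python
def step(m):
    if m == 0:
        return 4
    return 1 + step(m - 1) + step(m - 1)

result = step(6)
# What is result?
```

step(m) = 1 + 2·step(m-1), step(0)=4. Closed form: (4+1)·2^6 - 1 = 319.

Answer: 319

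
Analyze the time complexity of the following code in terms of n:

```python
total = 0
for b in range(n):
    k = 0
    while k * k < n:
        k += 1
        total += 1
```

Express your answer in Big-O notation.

Each loop level contributes: n × √n. Multiplying the contributions gives O(n√n).

Answer: O(n√n)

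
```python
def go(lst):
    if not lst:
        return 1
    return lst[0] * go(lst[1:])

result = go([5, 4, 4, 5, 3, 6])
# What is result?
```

Product over [5, 4, 4, 5, 3, 6] = 5 * 4 * 4 * 5 * 3 * 6 = 7200

Answer: 7200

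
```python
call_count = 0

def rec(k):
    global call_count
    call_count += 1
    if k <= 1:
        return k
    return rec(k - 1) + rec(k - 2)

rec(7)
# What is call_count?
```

Calls(k) = 1 + Calls(k-1) + Calls(k-2); Calls(0)=Calls(1)=1. For k=7 this gives 41.

Answer: 41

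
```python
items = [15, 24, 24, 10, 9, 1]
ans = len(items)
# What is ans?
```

Trace:
`items = [15, 24, 24, 10, 9, 1]` → items = [15, 24, 24, 10, 9, 1]
`ans = len(items)` → ans = 6
So ans = 6

Answer: 6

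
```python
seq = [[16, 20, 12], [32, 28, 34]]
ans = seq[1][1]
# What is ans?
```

Trace:
`seq = [[16, 20, 12], [32, 28, 34]]` → seq = [[16, 20, 12], [32, 28, 34]]
`ans = seq[1][1]` → ans = 28
So ans = 28

Answer: 28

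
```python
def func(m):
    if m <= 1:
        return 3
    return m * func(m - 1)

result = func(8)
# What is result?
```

func(8) = 8 * 7 * 6 * 5 * 4 * 3 * 2 * 3 = 120960

Answer: 120960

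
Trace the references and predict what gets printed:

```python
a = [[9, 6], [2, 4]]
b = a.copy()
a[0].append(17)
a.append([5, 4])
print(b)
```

Key concept: shallow copy with nested lists.
Step by step:
`a = [[9, 6], [2, 4]]` → a = [[9, 6], [2, 4]]
`b = a.copy()` → b = [[9, 6], [2, 4]]
`a[0].append(17)` → a = [[9, 6, 17], [2, 4]]; b = [[9, 6, 17], [2, 4]]
`a.append([5, 4])` → a = [[9, 6, 17], [2, 4], [5, 4]]
`print(b)` → prints [[9, 6, 17], [2, 4]]

Answer: [[9, 6, 17], [2, 4]]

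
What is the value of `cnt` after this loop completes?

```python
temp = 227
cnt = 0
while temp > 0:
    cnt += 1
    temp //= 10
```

Count digits by repeated division by 10
`cnt` takes the values: 0 → 1 → 2 → 3

Answer: 3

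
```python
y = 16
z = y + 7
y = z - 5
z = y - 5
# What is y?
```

Trace:
`y = 16` → y = 16
`z = y + 7` → z = 23
`y = z - 5` → y = 18
`z = y - 5` → z = 13
So y = 18

Answer: 18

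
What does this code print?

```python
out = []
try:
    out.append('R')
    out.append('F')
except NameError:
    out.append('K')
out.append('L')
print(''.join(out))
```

Execution trace: 'R' (try body) → 'F' (try body, no exception) → 'L' (after the try/except). Output: RFL

Answer: RFL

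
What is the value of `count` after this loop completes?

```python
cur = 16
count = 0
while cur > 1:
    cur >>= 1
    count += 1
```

Count right shifts until 1
`count` takes the values: 0 → 1 → 2 → 3 → 4

Answer: 4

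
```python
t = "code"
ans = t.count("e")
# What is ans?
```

Trace:
`t = "code"` → t = 'code'
`ans = t.count("e")` → ans = 1
So ans = 1

Answer: 1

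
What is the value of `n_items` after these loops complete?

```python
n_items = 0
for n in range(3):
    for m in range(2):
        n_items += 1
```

3 * 2 = 6
`n_items` takes the values: 0 → 1 → 2 → 3 → 4 → 5 → 6

Answer: 6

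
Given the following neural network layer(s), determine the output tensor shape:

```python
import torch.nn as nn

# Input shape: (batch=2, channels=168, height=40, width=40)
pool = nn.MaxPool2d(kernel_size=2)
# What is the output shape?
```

Input: (2, 168, 40, 40) -> Output: (2, 168, 20, 20)

Answer: (2, 168, 20, 20)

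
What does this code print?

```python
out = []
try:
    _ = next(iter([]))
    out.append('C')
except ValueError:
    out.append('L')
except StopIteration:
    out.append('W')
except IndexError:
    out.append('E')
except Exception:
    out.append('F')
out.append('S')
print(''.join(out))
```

Execution trace: 'W' (except StopIteration) → 'S' (after the try/except). Output: WS

Answer: WS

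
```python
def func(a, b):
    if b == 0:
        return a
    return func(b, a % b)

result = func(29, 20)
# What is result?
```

func(29, 20) -> func(20, 9) -> func(9, 2) -> func(2, 1) -> func(1, 0) -> 1

Answer: 1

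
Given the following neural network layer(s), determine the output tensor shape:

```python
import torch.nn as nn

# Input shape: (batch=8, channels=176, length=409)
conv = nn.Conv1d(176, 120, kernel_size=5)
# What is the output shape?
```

Input: (8, 176, 409) -> Output: (8, 120, 405)

Answer: (8, 120, 405)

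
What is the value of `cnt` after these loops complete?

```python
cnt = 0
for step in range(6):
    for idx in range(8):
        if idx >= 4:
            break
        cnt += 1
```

Inner breaks at 4, outer runs 6 times
`cnt` takes the values: 0 → 1 → 2 → 3 → 4 → 5 → 6 → 7 → 8 → 9 → 10 → 11 → 12 → 13 → 14 → 15 → 16 → 17 → 18 → 19 → 20 → 21 → 22 → 23 → 24

Answer: 24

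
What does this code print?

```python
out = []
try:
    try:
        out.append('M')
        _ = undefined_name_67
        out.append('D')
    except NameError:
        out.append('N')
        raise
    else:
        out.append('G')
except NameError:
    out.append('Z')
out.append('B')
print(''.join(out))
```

Execution trace: 'M' (inner try body) → 'N' (inner except NameError) → 'Z' (outer except NameError) → 'B' (after the try/except). Output: MNZB

Answer: MNZB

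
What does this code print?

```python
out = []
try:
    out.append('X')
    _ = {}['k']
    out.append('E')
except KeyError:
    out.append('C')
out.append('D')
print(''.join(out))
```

Execution trace: 'X' (try body) → 'C' (except KeyError) → 'D' (after the try/except). Output: XCD

Answer: XCD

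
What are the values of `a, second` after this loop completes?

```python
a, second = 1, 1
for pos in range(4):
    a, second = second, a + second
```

Fibonacci: after 4 iterations
`a, second` takes the values: (1, 1) → (1, 2) → (2, 3) → (3, 5) → (5, 8)

Answer: 5, 8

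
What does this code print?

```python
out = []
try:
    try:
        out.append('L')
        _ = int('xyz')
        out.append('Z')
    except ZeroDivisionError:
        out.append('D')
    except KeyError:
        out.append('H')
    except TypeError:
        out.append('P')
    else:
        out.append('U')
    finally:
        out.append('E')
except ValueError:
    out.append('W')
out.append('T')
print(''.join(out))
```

Execution trace: 'L' (try body) → 'E' (finally) → 'W' (outer except ValueError) → 'T' (after the try/except). Output: LEWT

Answer: LEWT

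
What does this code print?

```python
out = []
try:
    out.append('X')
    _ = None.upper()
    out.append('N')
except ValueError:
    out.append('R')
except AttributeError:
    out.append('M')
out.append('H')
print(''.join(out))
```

Execution trace: 'X' (try body) → 'M' (except AttributeError) → 'H' (after the try/except). Output: XMH

Answer: XMH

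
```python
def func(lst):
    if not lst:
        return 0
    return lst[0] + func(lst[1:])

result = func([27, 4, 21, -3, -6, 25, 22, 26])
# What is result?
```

27 + 4 + 21 + (-3) + (-6) + 25 + 22 + 26 + 0 = 116

Answer: 116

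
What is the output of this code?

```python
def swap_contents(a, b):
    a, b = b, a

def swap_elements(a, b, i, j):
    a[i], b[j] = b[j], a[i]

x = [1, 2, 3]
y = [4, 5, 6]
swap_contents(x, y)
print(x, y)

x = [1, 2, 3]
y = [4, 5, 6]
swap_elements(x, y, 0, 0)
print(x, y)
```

Key concept: parameter rebinding vs mutation.
Step by step:
`x = [1, 2, 3]` → x = [1, 2, 3]
`y = [4, 5, 6]` → y = [4, 5, 6]
`swap_contents(x, y)` → no visible change to tracked variables
`print(x, y)` → prints [1, 2, 3] [4, 5, 6]
`x = [1, 2, 3]` → x = [1, 2, 3]
`y = [4, 5, 6]` → y = [4, 5, 6]
`swap_elements(x, y, 0, 0)` → x = [4, 2, 3]; y = [1, 5, 6]
`print(x, y)` → prints [4, 2, 3] [1, 5, 6]

Answer:
[1, 2, 3] [4, 5, 6]
[4, 2, 3] [1, 5, 6]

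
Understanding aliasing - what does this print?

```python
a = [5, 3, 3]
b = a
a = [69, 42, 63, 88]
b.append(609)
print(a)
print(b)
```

Key concept: rebinding vs mutation: a is rebound to a new list, b still points at the original.
Step by step:
`a = [5, 3, 3]` → a = [5, 3, 3]
`b = a` → b = [5, 3, 3] (same object as a)
`a = [69, 42, 63, 88]` → a = [69, 42, 63, 88]
`b.append(609)` → b = [5, 3, 3, 609]
`print(a)` → prints [69, 42, 63, 88]
`print(b)` → prints [5, 3, 3, 609]

Answer:
[69, 42, 63, 88]
[5, 3, 3, 609]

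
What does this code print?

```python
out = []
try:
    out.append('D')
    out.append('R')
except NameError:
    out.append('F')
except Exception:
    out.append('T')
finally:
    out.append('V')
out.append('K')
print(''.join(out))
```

Execution trace: 'D' (try body) → 'R' (try body, no exception) → 'V' (finally) → 'K' (after the try/except). Output: DRVK

Answer: DRVK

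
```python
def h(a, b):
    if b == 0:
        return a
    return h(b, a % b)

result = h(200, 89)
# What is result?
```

h(200, 89) -> h(89, 22) -> h(22, 1) -> h(1, 0) -> 1

Answer: 1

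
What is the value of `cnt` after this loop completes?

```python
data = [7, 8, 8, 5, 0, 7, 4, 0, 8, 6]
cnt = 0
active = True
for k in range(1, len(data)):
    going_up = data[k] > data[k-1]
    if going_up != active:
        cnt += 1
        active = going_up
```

Count direction changes in [7, 8, 8, 5, 0, 7, 4, 0, 8, 6]
`cnt` takes the values: 0 → 1 → 2 → 3 → 4 → 5

Answer: 5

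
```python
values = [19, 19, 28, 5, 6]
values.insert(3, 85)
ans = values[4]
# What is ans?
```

Trace:
`values = [19, 19, 28, 5, 6]` → values = [19, 19, 28, 5, 6]
`values.insert(3, 85)` → values = [19, 19, 28, 85, 5, 6]
`ans = values[4]` → ans = 5
So ans = 5

Answer: 5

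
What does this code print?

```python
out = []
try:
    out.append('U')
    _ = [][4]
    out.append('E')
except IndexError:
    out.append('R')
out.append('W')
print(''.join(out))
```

Execution trace: 'U' (try body) → 'R' (except IndexError) → 'W' (after the try/except). Output: URW

Answer: URW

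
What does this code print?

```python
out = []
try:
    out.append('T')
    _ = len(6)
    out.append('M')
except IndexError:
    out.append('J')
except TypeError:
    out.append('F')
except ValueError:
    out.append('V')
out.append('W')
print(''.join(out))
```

Execution trace: 'T' (try body) → 'F' (except TypeError) → 'W' (after the try/except). Output: TFW

Answer: TFW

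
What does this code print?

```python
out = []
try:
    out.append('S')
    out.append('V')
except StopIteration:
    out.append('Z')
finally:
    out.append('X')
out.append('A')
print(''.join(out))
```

Execution trace: 'S' (try body) → 'V' (try body, no exception) → 'X' (finally) → 'A' (after the try/except). Output: SVXA

Answer: SVXA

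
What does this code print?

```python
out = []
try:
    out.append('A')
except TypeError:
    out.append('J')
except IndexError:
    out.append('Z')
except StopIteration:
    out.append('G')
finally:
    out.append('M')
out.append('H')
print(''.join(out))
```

Execution trace: 'A' (try body, no exception) → 'M' (finally) → 'H' (after the try/except). Output: AMH

Answer: AMH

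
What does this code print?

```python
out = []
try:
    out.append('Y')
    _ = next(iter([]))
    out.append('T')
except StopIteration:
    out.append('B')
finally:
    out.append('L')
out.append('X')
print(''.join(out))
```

Execution trace: 'Y' (try body) → 'B' (except StopIteration) → 'L' (finally) → 'X' (after the try/except). Output: YBLX

Answer: YBLX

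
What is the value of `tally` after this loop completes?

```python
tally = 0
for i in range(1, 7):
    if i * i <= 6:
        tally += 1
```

Count numbers where i² ≤ 6
`tally` takes the values: 0 → 1 → 2

Answer: 2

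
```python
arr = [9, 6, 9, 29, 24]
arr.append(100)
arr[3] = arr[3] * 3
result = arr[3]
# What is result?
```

Trace:
`arr = [9, 6, 9, 29, 24]` → arr = [9, 6, 9, 29, 24]
`arr.append(100)` → arr = [9, 6, 9, 29, 24, 100]
`arr[3] = arr[3] * 3` → arr = [9, 6, 9, 87, 24, 100]
`result = arr[3]` → result = 87
So result = 87

Answer: 87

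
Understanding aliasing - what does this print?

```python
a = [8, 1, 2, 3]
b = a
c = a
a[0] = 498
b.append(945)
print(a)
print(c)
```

Key concept: multiple aliases.
Step by step:
`a = [8, 1, 2, 3]` → a = [8, 1, 2, 3]
`b = a` → b = [8, 1, 2, 3] (same object as a)
`c = a` → c = [8, 1, 2, 3] (same object as a, b)
`a[0] = 498` → a = [498, 1, 2, 3] (same object as b, c); b = [498, 1, 2, 3] (same object as a, c); c = [498, 1, 2, 3] (same object as a, b)
`b.append(945)` → a = [498, 1, 2, 3, 945] (same object as b, c); b = [498, 1, 2, 3, 945] (same object as a, c); c = [498, 1, 2, 3, 945] (same object as a, b)
`print(a)` → prints [498, 1, 2, 3, 945]
`print(c)` → prints [498, 1, 2, 3, 945]

Answer:
[498, 1, 2, 3, 945]
[498, 1, 2, 3, 945]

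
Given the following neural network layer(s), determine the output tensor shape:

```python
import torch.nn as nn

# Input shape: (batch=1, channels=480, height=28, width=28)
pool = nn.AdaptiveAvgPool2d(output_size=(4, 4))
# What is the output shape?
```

Input: (1, 480, 28, 28) -> Output: (1, 480, 4, 4)

Answer: (1, 480, 4, 4)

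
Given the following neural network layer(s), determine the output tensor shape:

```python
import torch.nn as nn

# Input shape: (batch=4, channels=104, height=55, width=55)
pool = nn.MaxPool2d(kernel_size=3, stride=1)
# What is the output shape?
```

Input: (4, 104, 55, 55) -> Output: (4, 104, 53, 53)

Answer: (4, 104, 53, 53)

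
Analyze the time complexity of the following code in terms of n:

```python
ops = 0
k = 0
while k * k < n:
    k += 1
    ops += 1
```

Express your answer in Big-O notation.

Each loop level contributes: √n. Multiplying the contributions gives O(√n).

Answer: O(√n)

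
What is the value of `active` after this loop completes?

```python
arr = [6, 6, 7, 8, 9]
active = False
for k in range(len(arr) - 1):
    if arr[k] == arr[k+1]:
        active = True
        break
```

Check consecutive duplicates in [6, 6, 7, 8, 9]
`active` takes the values: False → True

Answer: True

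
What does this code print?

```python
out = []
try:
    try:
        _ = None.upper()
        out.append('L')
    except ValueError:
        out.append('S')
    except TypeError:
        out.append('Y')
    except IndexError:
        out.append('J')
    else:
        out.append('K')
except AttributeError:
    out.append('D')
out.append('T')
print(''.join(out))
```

Execution trace: 'D' (outer except AttributeError) → 'T' (after the try/except). Output: DT

Answer: DT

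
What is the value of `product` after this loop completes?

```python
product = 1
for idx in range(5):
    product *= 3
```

3^5 = 243
`product` takes the values: 1 → 3 → 9 → 27 → 81 → 243

Answer: 243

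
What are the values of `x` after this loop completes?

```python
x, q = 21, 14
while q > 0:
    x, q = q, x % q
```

GCD of 21 and 14
`x` takes the values: 21 → 14 → 7

Answer: 7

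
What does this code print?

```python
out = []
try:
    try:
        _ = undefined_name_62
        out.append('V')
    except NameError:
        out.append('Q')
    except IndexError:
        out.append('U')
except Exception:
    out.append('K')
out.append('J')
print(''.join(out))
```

Execution trace: 'Q' (inner except NameError) → 'J' (after the try/except). Output: QJ

Answer: QJ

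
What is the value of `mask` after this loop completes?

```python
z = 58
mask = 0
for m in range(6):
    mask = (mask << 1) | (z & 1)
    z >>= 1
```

Reverse lowest 6 bits of 58
`mask` takes the values: 0 → 1 → 2 → 5 → 11 → 23

Answer: 23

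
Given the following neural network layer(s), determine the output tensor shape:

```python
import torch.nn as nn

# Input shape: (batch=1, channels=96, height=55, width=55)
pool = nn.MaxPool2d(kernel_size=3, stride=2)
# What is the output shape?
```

Input: (1, 96, 55, 55) -> Output: (1, 96, 27, 27)

Answer: (1, 96, 27, 27)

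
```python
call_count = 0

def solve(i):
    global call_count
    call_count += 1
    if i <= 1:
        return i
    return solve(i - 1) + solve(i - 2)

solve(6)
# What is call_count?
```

Calls(i) = 1 + Calls(i-1) + Calls(i-2); Calls(0)=Calls(1)=1. For i=6 this gives 25.

Answer: 25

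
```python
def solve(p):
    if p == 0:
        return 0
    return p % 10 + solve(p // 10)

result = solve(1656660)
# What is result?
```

Sum of digits of 1656660: 0 + 6 + 6 + 6 + 5 + 6 + 1 = 30

Answer: 30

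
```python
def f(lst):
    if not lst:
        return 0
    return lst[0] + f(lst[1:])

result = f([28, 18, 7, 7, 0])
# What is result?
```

28 + 18 + 7 + 7 + 0 + 0 = 60

Answer: 60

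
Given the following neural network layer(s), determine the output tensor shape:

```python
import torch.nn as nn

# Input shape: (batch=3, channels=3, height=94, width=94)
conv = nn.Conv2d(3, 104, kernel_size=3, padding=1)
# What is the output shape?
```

Input: (3, 3, 94, 94) -> Output: (3, 104, 94, 94)

Answer: (3, 104, 94, 94)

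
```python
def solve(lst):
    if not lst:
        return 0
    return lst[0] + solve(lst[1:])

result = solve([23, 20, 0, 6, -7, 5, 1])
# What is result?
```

23 + 20 + 0 + 6 + (-7) + 5 + 1 + 0 = 48

Answer: 48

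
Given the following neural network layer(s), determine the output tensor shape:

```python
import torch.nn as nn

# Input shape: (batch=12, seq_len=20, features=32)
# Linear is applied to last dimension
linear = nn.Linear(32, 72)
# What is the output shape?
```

Input: (12, 20, 32) -> Output: (12, 20, 72)

Answer: (12, 20, 72)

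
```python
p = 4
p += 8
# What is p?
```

Trace:
`p = 4` → p = 4
`p += 8` → p = 12
So p = 12

Answer: 12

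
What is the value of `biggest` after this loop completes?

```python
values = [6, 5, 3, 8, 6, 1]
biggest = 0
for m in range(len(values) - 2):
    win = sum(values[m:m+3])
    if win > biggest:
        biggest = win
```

Max sum of 3-element window in [6, 5, 3, 8, 6, 1]
`biggest` takes the values: 0 → 14 → 16 → 17

Answer: 17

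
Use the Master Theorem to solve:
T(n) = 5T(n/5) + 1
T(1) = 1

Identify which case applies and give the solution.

a=5, b=5, f(n)=1. log_5(5) = 1. Since c=0 < 1, Case 1 applies: T(n) = Θ(n^log_b(a)) = O(n).

Answer: O(n) - Case 1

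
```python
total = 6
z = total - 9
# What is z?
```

Trace:
`total = 6` → total = 6
`z = total - 9` → z = -3
So z = -3

Answer: -3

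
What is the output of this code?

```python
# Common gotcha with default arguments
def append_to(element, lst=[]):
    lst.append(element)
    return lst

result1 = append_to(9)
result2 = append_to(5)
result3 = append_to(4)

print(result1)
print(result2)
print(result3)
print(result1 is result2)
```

Key concept: mutable default argument gotcha.
Step by step:
`result1 = append_to(9)` → result1 = [9]
`result2 = append_to(5)` → result1 = [9, 5] (same object as result2); result2 = [9, 5] (same object as result1)
`result3 = append_to(4)` → result1 = [9, 5, 4] (same object as result2, result3); result2 = [9, 5, 4] (same object as result1, result3); result3 = [9, 5, 4] (same object as result1, result2)
`print(result1)` → prints [9, 5, 4]
`print(result2)` → prints [9, 5, 4]
`print(result3)` → prints [9, 5, 4]
`print(result1 is result2)` → prints True

Answer:
[9, 5, 4]
[9, 5, 4]
[9, 5, 4]
True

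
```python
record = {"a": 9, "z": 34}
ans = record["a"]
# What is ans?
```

Trace:
`record = {"a": 9, "z": 34}` → record = {'a': 9, 'z': 34}
`ans = record["a"]` → ans = 9
So ans = 9

Answer: 9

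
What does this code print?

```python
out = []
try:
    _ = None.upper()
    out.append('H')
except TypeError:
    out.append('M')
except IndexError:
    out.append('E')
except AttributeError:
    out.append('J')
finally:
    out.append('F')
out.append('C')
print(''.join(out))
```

Execution trace: 'J' (except AttributeError) → 'F' (finally) → 'C' (after the try/except). Output: JFC

Answer: JFC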